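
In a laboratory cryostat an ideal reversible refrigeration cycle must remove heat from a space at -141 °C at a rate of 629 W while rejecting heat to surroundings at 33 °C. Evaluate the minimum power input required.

T_H = 33 °C → 33 + 273.15 = 306.15 K.
T_C = -141 °C → -141 + 273.15 = 132.15 K.
The reversible coefficient of performance is COP_R = T_C/(T_H − T_C) = 132.15/174.00 = 0.7595.
W = Q_C/COP_R = 629/0.7595 = 828 W.

Ẇ_in ≈ 828 W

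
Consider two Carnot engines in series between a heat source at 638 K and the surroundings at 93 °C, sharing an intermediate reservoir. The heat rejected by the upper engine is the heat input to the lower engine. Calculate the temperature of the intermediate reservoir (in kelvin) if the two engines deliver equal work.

T_m ≈ 502.1 K

T_C = 93 °C → 93 + 273.15 = 366.15 K.
For reversible stages Q_m = Q_H·(T_m/T_H). Setting W₁ = Q_H(1 − T_m/T_H) equal to W₂ = Q_m(1 − T_C/T_m) = Q_H·(T_m − T_C)/T_H gives T_H − T_m = T_m − T_C, so T_m = (T_H + T_C)/2 = (638.00 + 366.15)/2 = 502.1 K.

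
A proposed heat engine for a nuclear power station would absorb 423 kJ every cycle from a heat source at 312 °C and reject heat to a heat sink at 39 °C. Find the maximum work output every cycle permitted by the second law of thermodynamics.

W_max ≈ 197 kJ

T_H = 312 °C → 312 + 273.15 = 585.15 K.
T_C = 39 °C → 39 + 273.15 = 312.15 K.
The second-law ceiling is the Carnot efficiency, η_max = 1 − T_C/T_H = 1 − 312.15/585.15 = 0.4665.
W_max = η_max · Q_H = 0.4665 × 423 = 197 kJ.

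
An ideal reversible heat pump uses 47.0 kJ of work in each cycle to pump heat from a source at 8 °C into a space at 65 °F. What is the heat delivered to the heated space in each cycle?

T_H = 65 °F → (65 − 32) × 5/9 = 18.33 °C = 291.48 K.
T_C = 8 °C → 8 + 273.15 = 281.15 K.
The Carnot heat-pump COP is COP_HP = T_H/(T_H − T_C) = 291.48/10.33 = 28.2081.
Q_H = COP_HP · W = 28.2081 × 47.0 = 1330 kJ.

Q_H ≈ 1330 kJ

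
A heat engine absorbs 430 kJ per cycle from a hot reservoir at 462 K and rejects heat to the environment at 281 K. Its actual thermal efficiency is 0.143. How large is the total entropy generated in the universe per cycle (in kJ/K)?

W = η·Q_H = 0.143 × 430 = 61.49 kJ, so Q_C = Q_H − W = 368.5 kJ.
Entropy balance on the reservoirs: −Q_H/T_H = -0.9307 kJ/K, +Q_C/T_C = 1.311 kJ/K.
ΔS_univ = −Q_H/T_H + Q_C/T_C = 0.381 kJ/K (> 0, since η = 0.143 < η_Carnot = 0.392).

ΔS_univ ≈ 0.381 kJ/K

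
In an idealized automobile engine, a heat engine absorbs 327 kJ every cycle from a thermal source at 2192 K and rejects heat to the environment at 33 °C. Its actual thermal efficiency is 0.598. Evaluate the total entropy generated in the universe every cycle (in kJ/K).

T_C = 33 °C → 33 + 273.15 = 306.15 K.
W = η·Q_H = 0.598 × 327 = 195.5 kJ, so Q_C = Q_H − W = 131.5 kJ.
Entropy balance on the reservoirs: −Q_H/T_H = -0.1492 kJ/K, +Q_C/T_C = 0.4294 kJ/K.
ΔS_univ = −Q_H/T_H + Q_C/T_C = 0.2802 kJ/K (> 0, since η = 0.598 < η_Carnot = 0.860).

ΔS_univ ≈ 0.2802 kJ/K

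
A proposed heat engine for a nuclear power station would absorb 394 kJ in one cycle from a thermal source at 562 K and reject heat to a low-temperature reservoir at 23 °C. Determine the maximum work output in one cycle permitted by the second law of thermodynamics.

W_max ≈ 186 kJ

T_C = 23 °C → 23 + 273.15 = 296.15 K.
No engine can exceed the Carnot limit: η_max = 1 − T_C/T_H = 1 − 296.15/562.00 = 0.4730.
W_max = η_max · Q_H = 0.4730 × 394 = 186 kJ.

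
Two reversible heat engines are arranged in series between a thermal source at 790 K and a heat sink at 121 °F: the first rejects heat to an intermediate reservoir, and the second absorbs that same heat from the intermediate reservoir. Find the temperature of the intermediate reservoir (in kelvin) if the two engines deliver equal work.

T_C = 121 °F → (121 − 32) × 5/9 = 49.44 °C = 322.59 K.
For reversible stages Q_m = Q_H·(T_m/T_H). Setting W₁ = Q_H(1 − T_m/T_H) equal to W₂ = Q_m(1 − T_C/T_m) = Q_H·(T_m − T_C)/T_H gives T_H − T_m = T_m − T_C, so T_m = (T_H + T_C)/2 = (790.00 + 322.59)/2 = 556 K.

T_m ≈ 556 K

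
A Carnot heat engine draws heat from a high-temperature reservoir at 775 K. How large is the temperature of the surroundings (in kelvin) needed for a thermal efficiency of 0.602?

T_C ≈ 308.4 K

From η = 1 − T_C/T_H, T_C = T_H·(1 − η) = 775.00 × (1 − 0.602) = 308.4 K.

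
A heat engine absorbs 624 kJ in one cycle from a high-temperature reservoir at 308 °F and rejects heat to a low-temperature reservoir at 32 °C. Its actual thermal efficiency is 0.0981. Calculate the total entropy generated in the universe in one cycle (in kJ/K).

T_H = 308 °F → (308 − 32) × 5/9 = 153.33 °C = 426.48 K.
T_C = 32 °C → 32 + 273.15 = 305.15 K.
W = η·Q_H = 0.0981 × 624 = 61.21 kJ, so Q_C = Q_H − W = 562.8 kJ.
Entropy balance on the reservoirs: −Q_H/T_H = -1.463 kJ/K, +Q_C/T_C = 1.844 kJ/K.
ΔS_univ = −Q_H/T_H + Q_C/T_C = 0.3812 kJ/K (> 0, since η = 0.0981 < η_Carnot = 0.284).

ΔS_univ ≈ 0.3812 kJ/K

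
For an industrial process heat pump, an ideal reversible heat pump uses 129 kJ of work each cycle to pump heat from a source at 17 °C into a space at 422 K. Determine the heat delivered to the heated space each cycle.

T_C = 17 °C → 17 + 273.15 = 290.15 K.
The Carnot heat-pump COP is COP_HP = T_H/(T_H − T_C) = 422.00/131.85 = 3.2006.
Q_H = COP_HP · W = 3.2006 × 129 = 413 kJ.

Q_H ≈ 413 kJ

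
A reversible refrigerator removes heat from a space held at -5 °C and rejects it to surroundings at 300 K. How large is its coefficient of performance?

T_C = -5 °C → -5 + 273.15 = 268.15 K.
For a reversible refrigerator, COP_R = T_C/(T_H − T_C) = 268.15/(300.00 − 268.15) = 8.42.

COP_R ≈ 8.42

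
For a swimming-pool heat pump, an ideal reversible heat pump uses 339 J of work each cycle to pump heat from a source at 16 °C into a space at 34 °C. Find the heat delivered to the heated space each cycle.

Q_H ≈ 5785 J

T_H = 34 °C → 34 + 273.15 = 307.15 K.
T_C = 16 °C → 16 + 273.15 = 289.15 K.
For a reversible heat pump, COP_HP = T_H/(T_H − T_C) = 307.15/18.00 = 17.0639.
Q_H = COP_HP · W = 17.0639 × 339 = 5785 J.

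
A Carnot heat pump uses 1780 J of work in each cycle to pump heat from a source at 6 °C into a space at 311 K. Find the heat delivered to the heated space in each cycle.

Q_H ≈ 17400 J

T_C = 6 °C → 6 + 273.15 = 279.15 K.
For a reversible heat pump, COP_HP = T_H/(T_H − T_C) = 311.00/31.85 = 9.7645.
Q_H = COP_HP · W = 9.7645 × 1780 = 17400 J.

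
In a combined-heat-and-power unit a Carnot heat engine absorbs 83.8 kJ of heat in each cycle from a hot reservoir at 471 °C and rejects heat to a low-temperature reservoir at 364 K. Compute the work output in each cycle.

W ≈ 42.8 kJ

T_H = 471 °C → 471 + 273.15 = 744.15 K.
For a reversible engine, η = 1 − T_C/T_H = 1 − 364.00/744.15 = 0.5109.
W = η·Q_H = 0.5109 × 83.8 = 42.8 kJ.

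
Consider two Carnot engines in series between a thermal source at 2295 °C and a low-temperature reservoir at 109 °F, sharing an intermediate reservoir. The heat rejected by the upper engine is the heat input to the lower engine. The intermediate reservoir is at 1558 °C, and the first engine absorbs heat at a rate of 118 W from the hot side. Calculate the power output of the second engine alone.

Ẇ₂ ≈ 69.6 W

T_H = 2295 °C → 2295 + 273.15 = 2568.15 K.
T_C = 109 °F → (109 − 32) × 5/9 = 42.78 °C = 315.93 K.
T_m = 1558 °C → 1558 + 273.15 = 1831.15 K.
Heat entering the second stage: Q_m = Q_H·(T_m/T_H) = 118 × 1831.15/2568.15 = 84.1 W.
Second-stage efficiency η₂ = 1 − T_C/T_m = 1 − 315.93/1831.15 = 0.8275, so W₂ = η₂·Q_m = 69.6 W.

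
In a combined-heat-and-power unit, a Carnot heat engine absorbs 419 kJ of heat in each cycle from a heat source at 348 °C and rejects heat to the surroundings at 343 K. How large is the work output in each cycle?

W ≈ 188 kJ

T_H = 348 °C → 348 + 273.15 = 621.15 K.
Carnot efficiency: η = 1 − T_C/T_H = 1 − 343.00/621.15 = 0.4478.
W = η·Q_H = 0.4478 × 419 = 188 kJ.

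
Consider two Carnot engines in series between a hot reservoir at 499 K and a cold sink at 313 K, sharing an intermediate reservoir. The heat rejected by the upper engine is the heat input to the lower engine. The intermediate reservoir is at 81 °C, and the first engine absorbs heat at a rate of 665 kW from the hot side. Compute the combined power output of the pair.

Two reversible stages in series are equivalent to a single Carnot engine between T_H and T_C, so η_total = 1 − T_C/T_H = 1 − 313.00/499.00 = 0.3727.
W_total = η_total · Q_H = 0.3727 × 665 = 247.9 kW.

Ẇ_total ≈ 247.9 kW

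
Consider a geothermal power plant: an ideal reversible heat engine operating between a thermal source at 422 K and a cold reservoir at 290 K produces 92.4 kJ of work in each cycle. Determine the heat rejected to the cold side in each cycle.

Q_C ≈ 203 kJ

The Carnot efficiency is η = 1 − T_C/T_H = 1 − 290.00/422.00 = 0.3128.
Since Q_C/Q_H = T_C/T_H and Q_H = W/η, Q_C = W·T_C/(T_H − T_C) = 92.4 × 290.00/132.00 = 203 kJ.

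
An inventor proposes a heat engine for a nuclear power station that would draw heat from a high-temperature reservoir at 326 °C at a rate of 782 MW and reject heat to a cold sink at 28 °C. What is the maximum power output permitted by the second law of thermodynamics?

T_H = 326 °C → 326 + 273.15 = 599.15 K.
T_C = 28 °C → 28 + 273.15 = 301.15 K.
The upper bound on efficiency is η_max = 1 − T_C/T_H = 1 − 301.15/599.15 = 0.4974.
W_max = η_max · Q_H = 0.4974 × 782 = 389 MW.

Ẇ_max ≈ 389 MW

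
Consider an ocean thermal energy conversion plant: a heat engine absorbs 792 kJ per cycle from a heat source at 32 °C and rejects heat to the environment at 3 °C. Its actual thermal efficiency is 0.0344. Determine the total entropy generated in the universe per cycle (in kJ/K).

ΔS_univ ≈ 0.1739 kJ/K

T_H = 32 °C → 32 + 273.15 = 305.15 K.
T_C = 3 °C → 3 + 273.15 = 276.15 K.
W = η·Q_H = 0.0344 × 792 = 27.24 kJ, so Q_C = Q_H − W = 764.8 kJ.
Entropy balance on the reservoirs: −Q_H/T_H = -2.595 kJ/K, +Q_C/T_C = 2.769 kJ/K.
ΔS_univ = −Q_H/T_H + Q_C/T_C = 0.1739 kJ/K (> 0, since η = 0.0344 < η_Carnot = 0.095).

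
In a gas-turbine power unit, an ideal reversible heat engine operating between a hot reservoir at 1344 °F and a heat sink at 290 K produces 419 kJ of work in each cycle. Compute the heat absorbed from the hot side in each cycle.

T_H = 1344 °F → (1344 − 32) × 5/9 = 728.89 °C = 1002.04 K.
Since the cycle is reversible, η = 1 − T_C/T_H = 1 − 290.00/1002.04 = 0.7106.
Q_H = W/η = 419/0.7106 = 589.7 kJ.

Q_H ≈ 589.7 kJ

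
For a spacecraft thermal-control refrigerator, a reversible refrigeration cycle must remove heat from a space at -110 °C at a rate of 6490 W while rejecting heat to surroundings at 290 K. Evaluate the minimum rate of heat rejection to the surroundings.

T_C = -110 °C → -110 + 273.15 = 163.15 K.
For a reversible cycle Q_H/Q_C = T_H/T_C, so Q_H = Q_C·T_H/T_C = 6490 × 290.00/163.15 = 11500 W.

Q̇_H ≈ 11500 W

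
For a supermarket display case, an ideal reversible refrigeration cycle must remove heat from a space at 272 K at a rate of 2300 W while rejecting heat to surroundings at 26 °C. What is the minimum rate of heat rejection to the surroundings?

T_H = 26 °C → 26 + 273.15 = 299.15 K.
For a reversible cycle Q_H/Q_C = T_H/T_C, so Q_H = Q_C·T_H/T_C = 2300 × 299.15/272.00 = 2530 W.

Q̇_H ≈ 2530 W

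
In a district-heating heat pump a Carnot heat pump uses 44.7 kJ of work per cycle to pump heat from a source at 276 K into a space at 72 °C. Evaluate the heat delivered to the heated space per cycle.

Q_H ≈ 223 kJ

T_H = 72 °C → 72 + 273.15 = 345.15 K.
The Carnot heat-pump COP is COP_HP = T_H/(T_H − T_C) = 345.15/69.15 = 4.9913.
Q_H = COP_HP · W = 4.9913 × 44.7 = 223 kJ.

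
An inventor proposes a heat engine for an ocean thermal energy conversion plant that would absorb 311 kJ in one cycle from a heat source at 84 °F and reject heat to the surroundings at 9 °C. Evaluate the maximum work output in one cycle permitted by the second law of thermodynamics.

T_H = 84 °F → (84 − 32) × 5/9 = 28.89 °C = 302.04 K.
T_C = 9 °C → 9 + 273.15 = 282.15 K.
The upper bound on efficiency is η_max = 1 − T_C/T_H = 1 − 282.15/302.04 = 0.0658.
W_max = η_max · Q_H = 0.0658 × 311 = 20.5 kJ.

W_max ≈ 20.5 kJ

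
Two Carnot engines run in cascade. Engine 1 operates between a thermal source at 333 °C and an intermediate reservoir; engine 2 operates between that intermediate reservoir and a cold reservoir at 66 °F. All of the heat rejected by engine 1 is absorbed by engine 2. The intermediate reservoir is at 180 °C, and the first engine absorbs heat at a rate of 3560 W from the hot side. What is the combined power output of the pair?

Ẇ_total ≈ 1845 W

T_H = 333 °C → 333 + 273.15 = 606.15 K.
T_C = 66 °F → (66 − 32) × 5/9 = 18.89 °C = 292.04 K.
Two reversible stages in series are equivalent to a single Carnot engine between T_H and T_C, so η_total = 1 − T_C/T_H = 1 − 292.04/606.15 = 0.5182.
W_total = η_total · Q_H = 0.5182 × 3560 = 1845 W.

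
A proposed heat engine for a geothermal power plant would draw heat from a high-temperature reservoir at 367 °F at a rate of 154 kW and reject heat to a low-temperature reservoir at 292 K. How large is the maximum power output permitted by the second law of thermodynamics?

Ẇ_max ≈ 56.1 kW

T_H = 367 °F → (367 − 32) × 5/9 = 186.11 °C = 459.26 K.
By the Carnot theorem, η_max = 1 − T_C/T_H = 1 − 292.00/459.26 = 0.3642.
W_max = η_max · Q_H = 0.3642 × 154 = 56.1 kW.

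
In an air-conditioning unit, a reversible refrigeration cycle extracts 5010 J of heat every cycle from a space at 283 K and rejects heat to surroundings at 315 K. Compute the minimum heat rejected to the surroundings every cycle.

Q_H ≈ 5577 J

For a reversible cycle Q_H/Q_C = T_H/T_C, so Q_H = Q_C·T_H/T_C = 5010 × 315.00/283.00 = 5577 J.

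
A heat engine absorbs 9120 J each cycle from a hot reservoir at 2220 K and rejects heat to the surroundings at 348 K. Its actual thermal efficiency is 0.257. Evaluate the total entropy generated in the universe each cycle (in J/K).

W = η·Q_H = 0.257 × 9120 = 2344 J, so Q_C = Q_H − W = 6776 J.
Reservoir entropy changes: ΔS_H = −Q_H/T_H = −9120/2220.00 = -4.108 J/K and ΔS_C = +Q_C/T_C = 6776/348.00 = 19.47 J/K.
ΔS_univ = −Q_H/T_H + Q_C/T_C = 15.4 J/K (> 0, since η = 0.257 < η_Carnot = 0.843).

ΔS_univ ≈ 15.4 J/K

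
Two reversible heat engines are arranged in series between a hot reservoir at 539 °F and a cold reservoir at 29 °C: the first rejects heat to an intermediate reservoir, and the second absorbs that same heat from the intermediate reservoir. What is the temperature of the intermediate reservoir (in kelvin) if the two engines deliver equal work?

T_H = 539 °F → (539 − 32) × 5/9 = 281.67 °C = 554.82 K.
T_C = 29 °C → 29 + 273.15 = 302.15 K.
For reversible stages Q_m = Q_H·(T_m/T_H). Setting W₁ = Q_H(1 − T_m/T_H) equal to W₂ = Q_m(1 − T_C/T_m) = Q_H·(T_m − T_C)/T_H gives T_H − T_m = T_m − T_C, so T_m = (T_H + T_C)/2 = (554.82 + 302.15)/2 = 428 K.

T_m ≈ 428 K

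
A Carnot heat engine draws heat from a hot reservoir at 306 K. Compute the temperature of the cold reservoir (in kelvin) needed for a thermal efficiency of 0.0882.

T_C ≈ 279 K

From η = 1 − T_C/T_H, T_C = T_H·(1 − η) = 306.00 × (1 − 0.0882) = 279 K.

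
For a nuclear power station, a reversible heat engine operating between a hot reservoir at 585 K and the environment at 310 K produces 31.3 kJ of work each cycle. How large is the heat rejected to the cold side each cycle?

η_rev = 1 − T_C/T_H = 1 − 310.00/585.00 = 0.4701.
Since Q_C/Q_H = T_C/T_H and Q_H = W/η, Q_C = W·T_C/(T_H − T_C) = 31.3 × 310.00/275.00 = 35.28 kJ.

Q_C ≈ 35.28 kJ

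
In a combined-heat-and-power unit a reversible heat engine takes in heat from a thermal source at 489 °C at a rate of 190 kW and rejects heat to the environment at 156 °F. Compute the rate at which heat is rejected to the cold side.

Q̇_C ≈ 85.3 kW

T_H = 489 °C → 489 + 273.15 = 762.15 K.
T_C = 156 °F → (156 − 32) × 5/9 = 68.89 °C = 342.04 K.
For a reversible engine, η = 1 − T_C/T_H = 1 − 342.04/762.15 = 0.5512.
For a reversible cycle Q_C/Q_H = T_C/T_H, so Q_C = 190 × 342.04/762.15 = 85.3 kW.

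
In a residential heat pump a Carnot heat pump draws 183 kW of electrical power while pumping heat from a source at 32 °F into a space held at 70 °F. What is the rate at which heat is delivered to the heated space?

Q̇_H ≈ 2550 kW

T_H = 70 °F → (70 − 32) × 5/9 = 21.11 °C = 294.26 K.
T_C = 32 °F → (32 − 32) × 5/9 = 0.00 °C = 273.15 K.
For a reversible heat pump, COP_HP = T_H/(T_H − T_C) = 294.26/21.11 = 13.9387.
Q_H = COP_HP · W = 13.9387 × 183 = 2550 kW.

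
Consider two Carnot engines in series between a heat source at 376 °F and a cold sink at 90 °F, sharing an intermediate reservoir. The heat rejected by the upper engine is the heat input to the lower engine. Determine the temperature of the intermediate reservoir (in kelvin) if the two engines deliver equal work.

T_m ≈ 385 K

T_H = 376 °F → (376 − 32) × 5/9 = 191.11 °C = 464.26 K.
T_C = 90 °F → (90 − 32) × 5/9 = 32.22 °C = 305.37 K.
For reversible stages Q_m = Q_H·(T_m/T_H). Setting W₁ = Q_H(1 − T_m/T_H) equal to W₂ = Q_m(1 − T_C/T_m) = Q_H·(T_m − T_C)/T_H gives T_H − T_m = T_m − T_C, so T_m = (T_H + T_C)/2 = (464.26 + 305.37)/2 = 385 K.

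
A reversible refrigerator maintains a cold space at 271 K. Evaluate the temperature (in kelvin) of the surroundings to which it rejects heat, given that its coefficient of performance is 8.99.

T_H ≈ 301 K

COP_R = T_C/(T_H − T_C) ⇒ T_H = T_C·(1 + 1/COP_R) = 271.00 × (1 + 1/8.99) = 301 K.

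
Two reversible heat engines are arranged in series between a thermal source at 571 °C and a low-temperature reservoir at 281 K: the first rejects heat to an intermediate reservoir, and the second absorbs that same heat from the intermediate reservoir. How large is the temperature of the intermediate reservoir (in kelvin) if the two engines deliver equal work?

T_m ≈ 562.6 K

T_H = 571 °C → 571 + 273.15 = 844.15 K.
For reversible stages Q_m = Q_H·(T_m/T_H). Setting W₁ = Q_H(1 − T_m/T_H) equal to W₂ = Q_m(1 − T_C/T_m) = Q_H·(T_m − T_C)/T_H gives T_H − T_m = T_m − T_C, so T_m = (T_H + T_C)/2 = (844.15 + 281.00)/2 = 562.6 K.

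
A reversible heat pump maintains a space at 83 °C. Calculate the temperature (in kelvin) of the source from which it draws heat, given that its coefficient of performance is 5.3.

T_C ≈ 289.0 K

T_H = 83 °C → 83 + 273.15 = 356.15 K.
COP_HP = T_H/(T_H − T_C) ⇒ T_C = T_H·(COP_HP − 1)/COP_HP = 356.15 × (5.3 − 1)/5.3 = 289.0 K.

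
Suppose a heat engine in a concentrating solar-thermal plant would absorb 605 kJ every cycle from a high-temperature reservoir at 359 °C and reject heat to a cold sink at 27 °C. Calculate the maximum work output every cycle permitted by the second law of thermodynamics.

W_max ≈ 318 kJ

T_H = 359 °C → 359 + 273.15 = 632.15 K.
T_C = 27 °C → 27 + 273.15 = 300.15 K.
No engine can exceed the Carnot limit: η_max = 1 − T_C/T_H = 1 − 300.15/632.15 = 0.5252.
W_max = η_max · Q_H = 0.5252 × 605 = 318 kJ.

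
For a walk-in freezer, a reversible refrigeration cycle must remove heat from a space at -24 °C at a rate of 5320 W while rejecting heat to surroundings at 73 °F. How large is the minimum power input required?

T_H = 73 °F → (73 − 32) × 5/9 = 22.78 °C = 295.93 K.
T_C = -24 °C → -24 + 273.15 = 249.15 K.
For a reversible refrigerator, COP_R = T_C/(T_H − T_C) = 249.15/46.78 = 5.3262.
W = Q_C/COP_R = 5320/5.3262 = 999 W.

Ẇ_in ≈ 999 W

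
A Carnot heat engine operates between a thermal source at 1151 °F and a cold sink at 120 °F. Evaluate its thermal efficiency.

T_H = 1151 °F → (1151 − 32) × 5/9 = 621.67 °C = 894.82 K.
T_C = 120 °F → (120 − 32) × 5/9 = 48.89 °C = 322.04 K.
Since the cycle is reversible, η = 1 − T_C/T_H = 1 − 322.04/894.82 = 0.640.

η ≈ 0.640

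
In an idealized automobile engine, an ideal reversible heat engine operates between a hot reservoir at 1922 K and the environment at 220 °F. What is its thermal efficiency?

T_C = 220 °F → (220 − 32) × 5/9 = 104.44 °C = 377.59 K.
For a reversible engine, η = 1 − T_C/T_H = 1 − 377.59/1922.00 = 0.8035.

η ≈ 0.8035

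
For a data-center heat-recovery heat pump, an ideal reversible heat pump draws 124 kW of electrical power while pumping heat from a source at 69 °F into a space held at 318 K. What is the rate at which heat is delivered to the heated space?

Q̇_H ≈ 1620 kW

T_C = 69 °F → (69 − 32) × 5/9 = 20.56 °C = 293.71 K.
Reversible heating COP: COP_HP = T_H/(T_H − T_C) = 318.00/24.29 = 13.0894.
Q_H = COP_HP · W = 13.0894 × 124 = 1620 kW.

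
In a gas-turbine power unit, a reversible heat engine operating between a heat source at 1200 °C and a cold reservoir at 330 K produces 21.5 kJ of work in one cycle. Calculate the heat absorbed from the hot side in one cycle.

T_H = 1200 °C → 1200 + 273.15 = 1473.15 K.
Carnot efficiency: η = 1 − T_C/T_H = 1 − 330.00/1473.15 = 0.7760.
Q_H = W/η = 21.5/0.7760 = 27.7 kJ.

Q_H ≈ 27.7 kJ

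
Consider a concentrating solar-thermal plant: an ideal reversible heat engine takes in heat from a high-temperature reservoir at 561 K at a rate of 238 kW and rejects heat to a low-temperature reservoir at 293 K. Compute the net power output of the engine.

Ẇ ≈ 114 kW

The Carnot efficiency is η = 1 − T_C/T_H = 1 − 293.00/561.00 = 0.4777.
W = η·Q_H = 0.4777 × 238 = 114 kW.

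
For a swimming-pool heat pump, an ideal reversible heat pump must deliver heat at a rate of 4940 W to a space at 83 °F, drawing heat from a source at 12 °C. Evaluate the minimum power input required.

Ẇ_in ≈ 268 W

T_H = 83 °F → (83 − 32) × 5/9 = 28.33 °C = 301.48 K.
T_C = 12 °C → 12 + 273.15 = 285.15 K.
Reversible heating COP: COP_HP = T_H/(T_H − T_C) = 301.48/16.33 = 18.4582.
W = Q_H/COP_HP = 4940/18.4582 = 268 W.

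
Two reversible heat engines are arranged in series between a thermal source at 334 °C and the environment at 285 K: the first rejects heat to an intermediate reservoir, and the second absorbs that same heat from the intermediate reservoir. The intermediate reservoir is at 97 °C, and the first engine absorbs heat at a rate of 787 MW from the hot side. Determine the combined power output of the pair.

Ẇ_total ≈ 418 MW

T_H = 334 °C → 334 + 273.15 = 607.15 K.
Two reversible stages in series are equivalent to a single Carnot engine between T_H and T_C, so η_total = 1 − T_C/T_H = 1 − 285.00/607.15 = 0.5306.
W_total = η_total · Q_H = 0.5306 × 787 = 418 MW.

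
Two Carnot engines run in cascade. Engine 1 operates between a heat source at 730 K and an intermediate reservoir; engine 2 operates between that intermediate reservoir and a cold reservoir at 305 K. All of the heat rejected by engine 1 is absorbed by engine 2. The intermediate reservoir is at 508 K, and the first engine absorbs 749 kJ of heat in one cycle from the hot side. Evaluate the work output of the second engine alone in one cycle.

W₂ ≈ 208 kJ

Heat entering the second stage: Q_m = Q_H·(T_m/T_H) = 749 × 508.00/730.00 = 521 kJ.
Second-stage efficiency η₂ = 1 − T_C/T_m = 1 − 305.00/508.00 = 0.3996, so W₂ = η₂·Q_m = 208 kJ.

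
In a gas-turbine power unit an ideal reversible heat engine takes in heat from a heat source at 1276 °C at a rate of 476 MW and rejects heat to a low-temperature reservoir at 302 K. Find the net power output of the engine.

Ẇ ≈ 383 MW

T_H = 1276 °C → 1276 + 273.15 = 1549.15 K.
Since the cycle is reversible, η = 1 − T_C/T_H = 1 − 302.00/1549.15 = 0.8051.
W = η·Q_H = 0.8051 × 476 = 383 MW.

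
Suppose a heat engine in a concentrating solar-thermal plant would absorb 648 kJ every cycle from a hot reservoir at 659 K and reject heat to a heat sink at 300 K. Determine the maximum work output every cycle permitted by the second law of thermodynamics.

W_max ≈ 353.0 kJ

By the Carnot theorem, η_max = 1 − T_C/T_H = 1 − 300.00/659.00 = 0.5448.
W_max = η_max · Q_H = 0.5448 × 648 = 353.0 kJ.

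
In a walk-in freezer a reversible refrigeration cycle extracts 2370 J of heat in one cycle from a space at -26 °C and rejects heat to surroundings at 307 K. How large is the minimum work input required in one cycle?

T_C = -26 °C → -26 + 273.15 = 247.15 K.
The reversible coefficient of performance is COP_R = T_C/(T_H − T_C) = 247.15/59.85 = 4.1295.
W = Q_C/COP_R = 2370/4.1295 = 574 J.

W_in ≈ 574 J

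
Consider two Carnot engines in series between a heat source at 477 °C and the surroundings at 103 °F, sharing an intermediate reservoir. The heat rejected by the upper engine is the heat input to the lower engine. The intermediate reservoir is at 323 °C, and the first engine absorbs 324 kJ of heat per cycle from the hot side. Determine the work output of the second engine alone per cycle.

T_H = 477 °C → 477 + 273.15 = 750.15 K.
T_C = 103 °F → (103 − 32) × 5/9 = 39.44 °C = 312.59 K.
T_m = 323 °C → 323 + 273.15 = 596.15 K.
Heat entering the second stage: Q_m = Q_H·(T_m/T_H) = 324 × 596.15/750.15 = 257 kJ.
Second-stage efficiency η₂ = 1 − T_C/T_m = 1 − 312.59/596.15 = 0.4756, so W₂ = η₂·Q_m = 122 kJ.

W₂ ≈ 122 kJ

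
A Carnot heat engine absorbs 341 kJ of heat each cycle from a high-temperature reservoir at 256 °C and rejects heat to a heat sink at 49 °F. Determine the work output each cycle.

W ≈ 159 kJ

T_H = 256 °C → 256 + 273.15 = 529.15 K.
T_C = 49 °F → (49 − 32) × 5/9 = 9.44 °C = 282.59 K.
The Carnot efficiency is η = 1 − T_C/T_H = 1 − 282.59/529.15 = 0.4659.
W = η·Q_H = 0.4659 × 341 = 159 kJ.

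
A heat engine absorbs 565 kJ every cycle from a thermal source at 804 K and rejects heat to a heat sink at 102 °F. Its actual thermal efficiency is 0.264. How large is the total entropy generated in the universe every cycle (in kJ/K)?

ΔS_univ ≈ 0.6299 kJ/K

T_C = 102 °F → (102 − 32) × 5/9 = 38.89 °C = 312.04 K.
W = η·Q_H = 0.264 × 565 = 149.2 kJ, so Q_C = Q_H − W = 415.8 kJ.
The hot reservoir loses entropy Q_H/T_H = 565/804.00 = 0.7027 kJ/K; the cold reservoir gains Q_C/T_C = 415.8/312.04 = 1.333 kJ/K.
ΔS_univ = −Q_H/T_H + Q_C/T_C = 0.6299 kJ/K (> 0, since η = 0.264 < η_Carnot = 0.612).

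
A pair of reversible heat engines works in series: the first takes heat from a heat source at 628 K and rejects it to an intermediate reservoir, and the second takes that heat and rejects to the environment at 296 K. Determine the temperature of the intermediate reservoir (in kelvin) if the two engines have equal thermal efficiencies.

Equal efficiencies require 1 − T_m/T_H = 1 − T_C/T_m, i.e. T_m/T_H = T_C/T_m, so T_m = √(T_H·T_C) = √(628.00 × 296.00) = 431.1 K.

T_m ≈ 431.1 K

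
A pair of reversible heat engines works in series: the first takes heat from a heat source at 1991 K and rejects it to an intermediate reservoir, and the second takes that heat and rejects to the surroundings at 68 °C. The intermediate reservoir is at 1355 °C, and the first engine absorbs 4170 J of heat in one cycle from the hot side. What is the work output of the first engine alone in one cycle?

W₁ ≈ 760 J

T_C = 68 °C → 68 + 273.15 = 341.15 K.
T_m = 1355 °C → 1355 + 273.15 = 1628.15 K.
First-stage efficiency η₁ = 1 − T_m/T_H = 1 − 1628.15/1991.00 = 0.1822.
W₁ = η₁·Q_H = 0.1822 × 4170 = 760 J.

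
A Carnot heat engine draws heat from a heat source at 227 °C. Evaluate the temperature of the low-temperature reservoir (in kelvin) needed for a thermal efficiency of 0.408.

T_C ≈ 296 K

T_H = 227 °C → 227 + 273.15 = 500.15 K.
From η = 1 − T_C/T_H, T_C = T_H·(1 − η) = 500.15 × (1 − 0.408) = 296 K.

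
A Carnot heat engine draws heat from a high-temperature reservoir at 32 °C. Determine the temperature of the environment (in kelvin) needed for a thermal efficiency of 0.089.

T_H = 32 °C → 32 + 273.15 = 305.15 K.
From η = 1 − T_C/T_H, T_C = T_H·(1 − η) = 305.15 × (1 − 0.089) = 278 K.

T_C ≈ 278 K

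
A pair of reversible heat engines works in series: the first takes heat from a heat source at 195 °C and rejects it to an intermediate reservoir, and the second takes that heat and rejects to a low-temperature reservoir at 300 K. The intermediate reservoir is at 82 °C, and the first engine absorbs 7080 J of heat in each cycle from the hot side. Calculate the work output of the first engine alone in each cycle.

W₁ ≈ 1709 J

T_H = 195 °C → 195 + 273.15 = 468.15 K.
T_m = 82 °C → 82 + 273.15 = 355.15 K.
First-stage efficiency η₁ = 1 − T_m/T_H = 1 − 355.15/468.15 = 0.2414.
W₁ = η₁·Q_H = 0.2414 × 7080 = 1709 J.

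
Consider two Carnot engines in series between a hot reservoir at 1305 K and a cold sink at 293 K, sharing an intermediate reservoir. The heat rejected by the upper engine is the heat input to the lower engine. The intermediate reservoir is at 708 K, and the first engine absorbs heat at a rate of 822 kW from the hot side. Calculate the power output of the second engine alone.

Ẇ₂ ≈ 261.4 kW

Heat entering the second stage: Q_m = Q_H·(T_m/T_H) = 822 × 708.00/1305.00 = 446.0 kW.
Second-stage efficiency η₂ = 1 − T_C/T_m = 1 − 293.00/708.00 = 0.5862, so W₂ = η₂·Q_m = 261.4 kW.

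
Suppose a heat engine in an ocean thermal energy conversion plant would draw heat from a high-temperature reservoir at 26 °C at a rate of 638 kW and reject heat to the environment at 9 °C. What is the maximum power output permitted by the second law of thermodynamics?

Ẇ_max ≈ 36.3 kW

T_H = 26 °C → 26 + 273.15 = 299.15 K.
T_C = 9 °C → 9 + 273.15 = 282.15 K.
The second-law ceiling is the Carnot efficiency, η_max = 1 − T_C/T_H = 1 − 282.15/299.15 = 0.0568.
W_max = η_max · Q_H = 0.0568 × 638 = 36.3 kW.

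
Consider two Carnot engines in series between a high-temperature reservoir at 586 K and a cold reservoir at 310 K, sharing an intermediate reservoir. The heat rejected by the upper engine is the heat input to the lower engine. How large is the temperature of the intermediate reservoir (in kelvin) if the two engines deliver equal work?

For reversible stages Q_m = Q_H·(T_m/T_H). Setting W₁ = Q_H(1 − T_m/T_H) equal to W₂ = Q_m(1 − T_C/T_m) = Q_H·(T_m − T_C)/T_H gives T_H − T_m = T_m − T_C, so T_m = (T_H + T_C)/2 = (586.00 + 310.00)/2 = 448 K.

T_m ≈ 448 K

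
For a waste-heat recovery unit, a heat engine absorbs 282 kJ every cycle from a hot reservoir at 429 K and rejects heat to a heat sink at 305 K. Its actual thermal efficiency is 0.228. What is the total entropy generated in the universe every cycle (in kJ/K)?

W = η·Q_H = 0.228 × 282 = 64.30 kJ, so Q_C = Q_H − W = 217.7 kJ.
Entropy balance on the reservoirs: −Q_H/T_H = -0.6573 kJ/K, +Q_C/T_C = 0.7138 kJ/K.
ΔS_univ = −Q_H/T_H + Q_C/T_C = 0.0564 kJ/K (> 0, since η = 0.228 < η_Carnot = 0.289).

ΔS_univ ≈ 0.0564 kJ/K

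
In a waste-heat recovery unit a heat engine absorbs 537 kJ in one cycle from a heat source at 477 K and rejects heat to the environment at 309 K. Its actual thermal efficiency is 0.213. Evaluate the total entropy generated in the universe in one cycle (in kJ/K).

ΔS_univ ≈ 0.242 kJ/K

W = η·Q_H = 0.213 × 537 = 114.4 kJ, so Q_C = Q_H − W = 422.6 kJ.
Reservoir entropy changes: ΔS_H = −Q_H/T_H = −537/477.00 = -1.126 kJ/K and ΔS_C = +Q_C/T_C = 422.6/309.00 = 1.368 kJ/K.
ΔS_univ = −Q_H/T_H + Q_C/T_C = 0.242 kJ/K (> 0, since η = 0.213 < η_Carnot = 0.352).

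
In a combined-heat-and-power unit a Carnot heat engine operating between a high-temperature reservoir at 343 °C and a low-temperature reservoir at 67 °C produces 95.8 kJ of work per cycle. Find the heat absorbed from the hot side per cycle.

T_H = 343 °C → 343 + 273.15 = 616.15 K.
T_C = 67 °C → 67 + 273.15 = 340.15 K.
For a reversible engine, η = 1 − T_C/T_H = 1 − 340.15/616.15 = 0.4479.
Q_H = W/η = 95.8/0.4479 = 213.9 kJ.

Q_H ≈ 213.9 kJ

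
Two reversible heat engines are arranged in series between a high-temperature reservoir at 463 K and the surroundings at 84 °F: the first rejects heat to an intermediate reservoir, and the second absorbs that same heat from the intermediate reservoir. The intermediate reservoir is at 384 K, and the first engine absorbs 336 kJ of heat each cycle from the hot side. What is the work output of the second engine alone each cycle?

T_C = 84 °F → (84 − 32) × 5/9 = 28.89 °C = 302.04 K.
Heat entering the second stage: Q_m = Q_H·(T_m/T_H) = 336 × 384.00/463.00 = 279 kJ.
Second-stage efficiency η₂ = 1 − T_C/T_m = 1 − 302.04/384.00 = 0.2134, so W₂ = η₂·Q_m = 59.5 kJ.

W₂ ≈ 59.5 kJ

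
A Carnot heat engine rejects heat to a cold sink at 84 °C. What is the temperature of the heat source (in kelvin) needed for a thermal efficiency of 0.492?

T_H ≈ 703 K

T_C = 84 °C → 84 + 273.15 = 357.15 K.
From η = 1 − T_C/T_H, solving for T_H gives T_H = T_C/(1 − η) = 357.15/(1 − 0.492) = 703 K.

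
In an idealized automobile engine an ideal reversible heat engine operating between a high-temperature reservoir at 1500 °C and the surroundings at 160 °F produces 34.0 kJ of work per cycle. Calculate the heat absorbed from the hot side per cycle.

Q_H ≈ 42.2 kJ

T_H = 1500 °C → 1500 + 273.15 = 1773.15 K.
T_C = 160 °F → (160 − 32) × 5/9 = 71.11 °C = 344.26 K.
η_rev = 1 − T_C/T_H = 1 − 344.26/1773.15 = 0.8058.
Q_H = W/η = 34.0/0.8058 = 42.2 kJ.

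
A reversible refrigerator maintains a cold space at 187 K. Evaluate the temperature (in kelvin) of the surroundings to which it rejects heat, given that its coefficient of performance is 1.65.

T_H ≈ 300 K

COP_R = T_C/(T_H − T_C) ⇒ T_H = T_C·(1 + 1/COP_R) = 187.00 × (1 + 1/1.65) = 300 K.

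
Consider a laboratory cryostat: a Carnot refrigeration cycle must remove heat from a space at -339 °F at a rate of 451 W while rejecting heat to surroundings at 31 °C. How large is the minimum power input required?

T_H = 31 °C → 31 + 273.15 = 304.15 K.
T_C = -339 °F → (-339 − 32) × 5/9 = -206.11 °C = 67.04 K.
Carnot COP: COP_R = T_C/(T_H − T_C) = 67.04/237.11 = 0.2827.
W = Q_C/COP_R = 451/0.2827 = 1600 W.

Ẇ_in ≈ 1600 W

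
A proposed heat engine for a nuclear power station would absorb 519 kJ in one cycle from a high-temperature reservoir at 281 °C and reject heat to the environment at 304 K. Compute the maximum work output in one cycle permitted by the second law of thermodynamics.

T_H = 281 °C → 281 + 273.15 = 554.15 K.
By the Carnot theorem, η_max = 1 − T_C/T_H = 1 − 304.00/554.15 = 0.4514.
W_max = η_max · Q_H = 0.4514 × 519 = 234 kJ.

W_max ≈ 234 kJ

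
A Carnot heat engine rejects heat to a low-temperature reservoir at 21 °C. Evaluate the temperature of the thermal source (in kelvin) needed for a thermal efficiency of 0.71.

T_H ≈ 1010 K

T_C = 21 °C → 21 + 273.15 = 294.15 K.
From η = 1 − T_C/T_H, solving for T_H gives T_H = T_C/(1 − η) = 294.15/(1 − 0.71) = 1010 K.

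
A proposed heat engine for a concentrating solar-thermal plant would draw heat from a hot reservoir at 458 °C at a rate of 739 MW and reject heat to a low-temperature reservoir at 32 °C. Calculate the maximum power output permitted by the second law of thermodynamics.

T_H = 458 °C → 458 + 273.15 = 731.15 K.
T_C = 32 °C → 32 + 273.15 = 305.15 K.
The upper bound on efficiency is η_max = 1 − T_C/T_H = 1 − 305.15/731.15 = 0.5826.
W_max = η_max · Q_H = 0.5826 × 739 = 431 MW.

Ẇ_max ≈ 431 MW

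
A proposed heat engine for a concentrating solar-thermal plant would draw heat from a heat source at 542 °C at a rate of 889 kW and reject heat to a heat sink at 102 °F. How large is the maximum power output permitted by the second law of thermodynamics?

Ẇ_max ≈ 548.7 kW

T_H = 542 °C → 542 + 273.15 = 815.15 K.
T_C = 102 °F → (102 − 32) × 5/9 = 38.89 °C = 312.04 K.
The second-law ceiling is the Carnot efficiency, η_max = 1 − T_C/T_H = 1 − 312.04/815.15 = 0.6172.
W_max = η_max · Q_H = 0.6172 × 889 = 548.7 kW.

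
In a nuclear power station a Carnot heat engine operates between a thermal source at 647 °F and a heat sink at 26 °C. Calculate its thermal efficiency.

η ≈ 0.513

T_H = 647 °F → (647 − 32) × 5/9 = 341.67 °C = 614.82 K.
T_C = 26 °C → 26 + 273.15 = 299.15 K.
The Carnot efficiency is η = 1 − T_C/T_H = 1 − 299.15/614.82 = 0.513.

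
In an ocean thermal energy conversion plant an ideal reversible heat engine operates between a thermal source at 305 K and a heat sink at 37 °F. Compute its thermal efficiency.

η ≈ 0.0953

T_C = 37 °F → (37 − 32) × 5/9 = 2.78 °C = 275.93 K.
For a reversible engine, η = 1 − T_C/T_H = 1 − 275.93/305.00 = 0.0953.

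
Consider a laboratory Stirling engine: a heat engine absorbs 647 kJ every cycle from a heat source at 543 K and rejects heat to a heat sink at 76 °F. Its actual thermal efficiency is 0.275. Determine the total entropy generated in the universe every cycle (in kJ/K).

ΔS_univ ≈ 0.385 kJ/K

T_C = 76 °F → (76 − 32) × 5/9 = 24.44 °C = 297.59 K.
W = η·Q_H = 0.275 × 647 = 177.9 kJ, so Q_C = Q_H − W = 469.1 kJ.
Entropy balance on the reservoirs: −Q_H/T_H = -1.192 kJ/K, +Q_C/T_C = 1.576 kJ/K.
ΔS_univ = −Q_H/T_H + Q_C/T_C = 0.385 kJ/K (> 0, since η = 0.275 < η_Carnot = 0.452).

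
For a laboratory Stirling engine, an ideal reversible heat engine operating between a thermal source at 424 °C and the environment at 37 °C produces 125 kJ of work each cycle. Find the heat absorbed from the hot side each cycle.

T_H = 424 °C → 424 + 273.15 = 697.15 K.
T_C = 37 °C → 37 + 273.15 = 310.15 K.
Carnot efficiency: η = 1 − T_C/T_H = 1 − 310.15/697.15 = 0.5551.
Q_H = W/η = 125/0.5551 = 225 kJ.

Q_H ≈ 225 kJ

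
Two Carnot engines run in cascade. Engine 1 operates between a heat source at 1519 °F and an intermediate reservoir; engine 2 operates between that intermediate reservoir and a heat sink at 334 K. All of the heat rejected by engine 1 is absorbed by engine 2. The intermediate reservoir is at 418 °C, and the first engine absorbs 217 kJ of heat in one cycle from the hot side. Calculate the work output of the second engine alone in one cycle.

T_H = 1519 °F → (1519 − 32) × 5/9 = 826.11 °C = 1099.26 K.
T_m = 418 °C → 418 + 273.15 = 691.15 K.
Heat entering the second stage: Q_m = Q_H·(T_m/T_H) = 217 × 691.15/1099.26 = 136 kJ.
Second-stage efficiency η₂ = 1 − T_C/T_m = 1 − 334.00/691.15 = 0.5167, so W₂ = η₂·Q_m = 70.5 kJ.

W₂ ≈ 70.5 kJ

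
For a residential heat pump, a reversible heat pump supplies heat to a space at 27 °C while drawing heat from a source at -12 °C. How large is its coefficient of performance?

T_H = 27 °C → 27 + 273.15 = 300.15 K.
T_C = -12 °C → -12 + 273.15 = 261.15 K.
For a reversible heat pump, COP_HP = T_H/(T_H − T_C) = 300.15/(300.15 − 261.15) = 7.696.

COP_HP ≈ 7.696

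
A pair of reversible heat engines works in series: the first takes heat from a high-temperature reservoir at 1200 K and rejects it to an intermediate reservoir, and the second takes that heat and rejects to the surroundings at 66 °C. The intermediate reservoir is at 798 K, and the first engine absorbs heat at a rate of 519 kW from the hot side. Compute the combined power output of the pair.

Ẇ_total ≈ 372 kW

T_C = 66 °C → 66 + 273.15 = 339.15 K.
Two reversible stages in series are equivalent to a single Carnot engine between T_H and T_C, so η_total = 1 − T_C/T_H = 1 − 339.15/1200.00 = 0.7174.
W_total = η_total · Q_H = 0.7174 × 519 = 372 kW.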